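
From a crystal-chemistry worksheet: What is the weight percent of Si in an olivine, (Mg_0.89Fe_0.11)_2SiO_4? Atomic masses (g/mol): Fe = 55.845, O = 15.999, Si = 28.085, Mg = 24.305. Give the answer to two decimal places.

19.02 wt%

Formula mass = 1.78·24.305 + 0.22·55.845 + 1·28.085 + 4·15.999 = 147.630 g/mol, of which 28.085 g is Si.
So Si makes up 28.085/147.630 = 0.1902 of the mass, i.e. 19.02%.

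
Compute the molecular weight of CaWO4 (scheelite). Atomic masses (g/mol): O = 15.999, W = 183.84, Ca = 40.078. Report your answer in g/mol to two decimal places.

287.91 g/mol

The formula mass is the sum 1·40.078 + 1·183.84 + 4·15.999.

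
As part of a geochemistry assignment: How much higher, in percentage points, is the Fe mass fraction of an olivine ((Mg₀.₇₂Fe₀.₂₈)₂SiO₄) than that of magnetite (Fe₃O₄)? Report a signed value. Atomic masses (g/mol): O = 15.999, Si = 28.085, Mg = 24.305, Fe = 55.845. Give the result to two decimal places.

M((Mg₀.₇₂Fe₀.₂₈)₂SiO₄) = 158.353 g/mol, so wt% Fe = 31.273/158.353 × 100 = 19.75%.
M(Fe₃O₄) = 231.531 g/mol, so wt% Fe = 167.535/231.531 × 100 = 72.36%.
19.75 − 72.36 = -52.61 pp.

-52.61 percentage points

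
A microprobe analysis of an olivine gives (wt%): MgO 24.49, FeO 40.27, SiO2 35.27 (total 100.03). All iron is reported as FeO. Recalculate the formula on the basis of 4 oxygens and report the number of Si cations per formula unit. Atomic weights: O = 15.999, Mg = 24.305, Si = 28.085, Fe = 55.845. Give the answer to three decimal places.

1.003 Si apfu

MgO: 24.49/40.304 = 0.60763 mol → 0.60763 mol Mg, 0.60763 mol O.
FeO: 40.27/71.844 = 0.56052 mol → 0.56052 mol Fe, 0.56052 mol O.
SiO2: 35.27/60.083 = 0.58702 mol → 0.58702 mol Si, 1.17404 mol O.
Total oxygen = 2.34219 mol. Normalization factor = 4/2.34219 = 1.70780.
Si per 4 O = 0.58702 × 1.70780 = 1.003.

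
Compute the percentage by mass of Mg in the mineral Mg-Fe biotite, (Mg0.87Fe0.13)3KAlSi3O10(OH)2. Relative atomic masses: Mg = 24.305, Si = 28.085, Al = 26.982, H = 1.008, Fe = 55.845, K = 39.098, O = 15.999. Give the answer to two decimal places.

14.77 weight percent

Formula mass = 2.61·24.305 + 0.39·55.845 + 1·39.098 + 1·26.982 + 3·28.085 + 12·15.999 + 2·1.008 = 429.555 g/mol, of which 63.436 g is Mg.
So Mg makes up 63.436/429.555 = 0.1477 of the mass, i.e. 14.77%.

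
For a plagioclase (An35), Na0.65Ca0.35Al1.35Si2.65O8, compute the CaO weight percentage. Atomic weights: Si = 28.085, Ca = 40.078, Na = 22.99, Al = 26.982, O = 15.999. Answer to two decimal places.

7.33 wt%

Formula mass = 267.814 g/mol.
0.35 Ca → 0.3500 mol CaO per formula unit; M(CaO) = 56.077, so CaO mass = 19.627 g.
19.627/267.814 × 100 = 7.33 wt%.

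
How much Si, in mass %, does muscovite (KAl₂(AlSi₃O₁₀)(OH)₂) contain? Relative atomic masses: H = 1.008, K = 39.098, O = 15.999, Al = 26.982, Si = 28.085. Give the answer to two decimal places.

Molar mass of KAl₂(AlSi₃O₁₀)(OH)₂: 1×39.098 + 3×26.982 + 3×28.085 + 12×15.999 + 2×1.008 = 398.303 g/mol.
Mass of Si per formula unit: 3 × 28.085 = 84.255 g.
Weight fraction Si = 84.255 / 398.303 = 0.2115.

21.15 mass %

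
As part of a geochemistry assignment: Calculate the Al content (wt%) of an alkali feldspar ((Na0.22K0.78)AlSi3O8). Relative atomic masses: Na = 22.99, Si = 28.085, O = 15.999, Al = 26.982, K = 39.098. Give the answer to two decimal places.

9.82 wt%

Formula mass = 0.22·22.99 + 0.78·39.098 + 1·26.982 + 3·28.085 + 8·15.999 = 274.783 g/mol, of which 26.982 g is Al.
So Al makes up 26.982/274.783 = 0.0982 of the mass, i.e. 9.82%.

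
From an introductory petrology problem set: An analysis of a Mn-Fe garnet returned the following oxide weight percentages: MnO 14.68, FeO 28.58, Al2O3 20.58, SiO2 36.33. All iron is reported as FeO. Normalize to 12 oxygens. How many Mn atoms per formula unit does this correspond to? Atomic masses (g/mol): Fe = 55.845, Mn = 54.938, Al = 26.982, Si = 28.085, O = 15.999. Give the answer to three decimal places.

1.026 Mn apfu

14.68 wt% MnO ÷ 70.937 g/mol = 0.20694 mol, giving 0.20694 Mn and 0.20694 O.
28.58 wt% FeO ÷ 71.844 g/mol = 0.39781 mol, giving 0.39781 Fe and 0.39781 O.
20.58 wt% Al2O3 ÷ 101.961 g/mol = 0.20184 mol, giving 0.40368 Al and 0.60552 O.
36.33 wt% SiO2 ÷ 60.083 g/mol = 0.60466 mol, giving 0.60466 Si and 1.20932 O.
Oxygen sums to 2.41959; scaling by 12/2.41959 = 4.95952 puts the formula on 12 O.
Mn: 0.20694 × 4.95952 = 1.026 atoms per formula unit.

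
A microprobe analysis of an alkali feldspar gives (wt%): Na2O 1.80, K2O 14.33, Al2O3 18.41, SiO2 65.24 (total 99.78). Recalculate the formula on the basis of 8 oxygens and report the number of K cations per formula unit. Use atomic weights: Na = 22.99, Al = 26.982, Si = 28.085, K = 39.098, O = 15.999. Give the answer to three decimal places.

0.841 K apfu

Na2O (M=61.979): mol = 0.02904; Na = 0.05808, O = 0.02904.
K2O (M=94.195): mol = 0.15213; K = 0.30426, O = 0.15213.
Al2O3 (M=101.961): mol = 0.18056; Al = 0.36112, O = 0.54168.
SiO2 (M=60.083): mol = 1.08583; Si = 1.08583, O = 2.17166.
ΣO = 2.89451; factor = 8/ΣO = 2.76385.
K apfu = 0.30426 × 2.76385 = 0.841.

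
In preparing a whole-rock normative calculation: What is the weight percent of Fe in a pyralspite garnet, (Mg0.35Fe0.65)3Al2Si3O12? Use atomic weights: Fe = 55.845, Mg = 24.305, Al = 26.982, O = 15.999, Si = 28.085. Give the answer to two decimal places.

M((Mg0.35Fe0.65)3Al2Si3O12) = 464.625 g/mol.
Fe contributes 1.95 × 55.845 = 108.898 g per mole.
108.898/464.625 = 0.2344 → 23.44%.

23.44 weight percent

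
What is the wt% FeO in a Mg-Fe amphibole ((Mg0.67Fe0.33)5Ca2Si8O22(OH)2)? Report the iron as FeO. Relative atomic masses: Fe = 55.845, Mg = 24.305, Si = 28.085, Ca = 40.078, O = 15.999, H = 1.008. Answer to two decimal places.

M((Mg0.67Fe0.33)5Ca2Si8O22(OH)2) = 864.394 g/mol; M(FeO) = 71.844 g/mol.
Moles FeO per formula unit = 1.65 Fe ÷ 1 = 1.6500.
FeO fraction = (1.6500 × 71.844) / 864.394 = 118.543/864.394 = 0.1371.

13.71 wt%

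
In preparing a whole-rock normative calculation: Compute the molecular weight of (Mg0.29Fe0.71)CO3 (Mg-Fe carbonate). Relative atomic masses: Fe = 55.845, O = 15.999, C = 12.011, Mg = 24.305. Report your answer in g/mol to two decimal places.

106.71 g/mol

The formula mass is the sum 0.29*24.305 + 0.71*55.845 + 1*12.011 + 3*15.999.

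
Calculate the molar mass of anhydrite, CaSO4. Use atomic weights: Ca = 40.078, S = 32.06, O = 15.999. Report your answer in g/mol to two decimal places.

Ca: 1 × 40.078 = 40.0780
S: 1 × 32.06 = 32.0600
O: 4 × 15.999 = 63.9960
Summing the contributions gives the formula mass.

136.13 g/mol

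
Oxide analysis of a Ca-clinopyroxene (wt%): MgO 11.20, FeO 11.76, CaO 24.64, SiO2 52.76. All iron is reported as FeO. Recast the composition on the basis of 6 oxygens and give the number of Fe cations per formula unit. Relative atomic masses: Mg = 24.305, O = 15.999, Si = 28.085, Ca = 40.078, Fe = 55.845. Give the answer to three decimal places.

0.372 Fe apfu

11.20 wt% MgO ÷ 40.304 g/mol = 0.27789 mol, giving 0.27789 Mg and 0.27789 O.
11.76 wt% FeO ÷ 71.844 g/mol = 0.16369 mol, giving 0.16369 Fe and 0.16369 O.
24.64 wt% CaO ÷ 56.077 g/mol = 0.43940 mol, giving 0.43940 Ca and 0.43940 O.
52.76 wt% SiO2 ÷ 60.083 g/mol = 0.87812 mol, giving 0.87812 Si and 1.75624 O.
Oxygen sums to 2.63722; scaling by 6/2.63722 = 2.27512 puts the formula on 6 O.
Fe: 0.16369 × 2.27512 = 0.372 atoms per formula unit.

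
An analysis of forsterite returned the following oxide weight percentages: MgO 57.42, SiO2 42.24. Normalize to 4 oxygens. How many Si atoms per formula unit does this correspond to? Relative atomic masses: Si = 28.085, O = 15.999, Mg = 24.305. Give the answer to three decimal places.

0.993 Si apfu

MgO (M=40.304): mol = 1.42467; Mg = 1.42467, O = 1.42467.
SiO2 (M=60.083): mol = 0.70303; Si = 0.70303, O = 1.40606.
ΣO = 2.83073; factor = 4/ΣO = 1.41306.
Si apfu = 0.70303 × 1.41306 = 0.993.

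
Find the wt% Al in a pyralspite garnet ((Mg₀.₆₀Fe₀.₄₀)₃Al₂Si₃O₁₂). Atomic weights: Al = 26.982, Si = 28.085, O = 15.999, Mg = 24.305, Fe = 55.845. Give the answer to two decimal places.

Molar mass of (Mg₀.₆₀Fe₀.₄₀)₃Al₂Si₃O₁₂: 1.80*24.305 + 1.20*55.845 + 2*26.982 + 3*28.085 + 12*15.999 = 440.970 g/mol.
Mass of Al per formula unit: 2 × 26.982 = 53.964 g.
Weight fraction Al = 53.964 / 440.970 = 0.1224.

12.24 mass %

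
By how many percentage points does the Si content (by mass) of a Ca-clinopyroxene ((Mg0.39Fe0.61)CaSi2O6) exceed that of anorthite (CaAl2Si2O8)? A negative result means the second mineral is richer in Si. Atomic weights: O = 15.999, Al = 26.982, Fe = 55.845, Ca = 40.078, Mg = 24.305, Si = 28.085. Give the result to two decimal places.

3.63 percentage points

Si in (Mg0.39Fe0.61)CaSi2O6: molar mass 235.786 g/mol; 2×28.085 = 56.170 g → 23.82 wt%.
Si in CaAl2Si2O8: molar mass 278.204 g/mol; 2×28.085 = 56.170 g → 20.19 wt%.
Difference = 23.82 − 20.19 = 3.63 percentage points.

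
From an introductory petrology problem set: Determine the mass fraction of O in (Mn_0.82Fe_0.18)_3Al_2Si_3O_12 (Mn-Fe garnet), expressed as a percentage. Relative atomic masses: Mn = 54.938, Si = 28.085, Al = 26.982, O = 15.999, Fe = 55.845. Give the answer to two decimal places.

Molar mass of (Mn_0.82Fe_0.18)_3Al_2Si_3O_12: 2.46·54.938 + 0.54·55.845 + 2·26.982 + 3·28.085 + 12·15.999 = 495.511 g/mol.
Mass of O per formula unit: 12 × 15.999 = 191.988 g.
Weight fraction O = 191.988 / 495.511 = 0.3875.

38.75 wt%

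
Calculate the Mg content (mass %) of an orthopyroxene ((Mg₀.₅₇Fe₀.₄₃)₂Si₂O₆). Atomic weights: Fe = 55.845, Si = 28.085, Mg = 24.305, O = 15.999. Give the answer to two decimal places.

M((Mg₀.₅₇Fe₀.₄₃)₂Si₂O₆) = 227.898 g/mol.
Mg contributes 1.14 × 24.305 = 27.708 g per mole.
27.708/227.898 = 0.1216 → 12.16%.

12.16 mass %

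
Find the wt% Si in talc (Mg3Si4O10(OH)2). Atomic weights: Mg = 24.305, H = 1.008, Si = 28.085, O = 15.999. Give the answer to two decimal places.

M(Mg3Si4O10(OH)2) = 379.259 g/mol.
Si contributes 4 × 28.085 = 112.340 g per mole.
112.340/379.259 = 0.2962 → 29.62%.

29.62 mass %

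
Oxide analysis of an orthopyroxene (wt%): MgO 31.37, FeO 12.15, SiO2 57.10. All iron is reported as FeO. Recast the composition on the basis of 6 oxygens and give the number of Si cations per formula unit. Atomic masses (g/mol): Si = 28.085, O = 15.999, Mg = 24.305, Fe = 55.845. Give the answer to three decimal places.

31.37 wt% MgO ÷ 40.304 g/mol = 0.77833 mol, giving 0.77833 Mg and 0.77833 O.
12.15 wt% FeO ÷ 71.844 g/mol = 0.16912 mol, giving 0.16912 Fe and 0.16912 O.
57.10 wt% SiO2 ÷ 60.083 g/mol = 0.95035 mol, giving 0.95035 Si and 1.90070 O.
Oxygen sums to 2.84815; scaling by 6/2.84815 = 2.10663 puts the formula on 6 O.
Si: 0.95035 × 2.10663 = 2.002 atoms per formula unit.

2.002 Si apfu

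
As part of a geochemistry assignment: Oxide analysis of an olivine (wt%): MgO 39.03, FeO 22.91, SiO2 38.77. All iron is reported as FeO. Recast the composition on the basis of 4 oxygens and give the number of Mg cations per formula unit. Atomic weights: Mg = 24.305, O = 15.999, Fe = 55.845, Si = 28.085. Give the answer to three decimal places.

39.03 wt% MgO ÷ 40.304 g/mol = 0.96839 mol, giving 0.96839 Mg and 0.96839 O.
22.91 wt% FeO ÷ 71.844 g/mol = 0.31889 mol, giving 0.31889 Fe and 0.31889 O.
38.77 wt% SiO2 ÷ 60.083 g/mol = 0.64527 mol, giving 0.64527 Si and 1.29054 O.
Oxygen sums to 2.57782; scaling by 4/2.57782 = 1.55170 puts the formula on 4 O.
Mg: 0.96839 × 1.55170 = 1.503 atoms per formula unit.

1.503 Mg apfu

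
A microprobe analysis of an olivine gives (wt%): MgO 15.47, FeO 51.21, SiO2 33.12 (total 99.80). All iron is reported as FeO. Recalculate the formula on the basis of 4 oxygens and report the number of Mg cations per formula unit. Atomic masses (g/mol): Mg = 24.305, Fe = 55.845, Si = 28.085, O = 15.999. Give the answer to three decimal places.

MgO (M=40.304): mol = 0.38383; Mg = 0.38383, O = 0.38383.
FeO (M=71.844): mol = 0.71279; Fe = 0.71279, O = 0.71279.
SiO2 (M=60.083): mol = 0.55124; Si = 0.55124, O = 1.10248.
ΣO = 2.19910; factor = 4/ΣO = 1.81893.
Mg apfu = 0.38383 × 1.81893 = 0.698.

0.698 Mg apfu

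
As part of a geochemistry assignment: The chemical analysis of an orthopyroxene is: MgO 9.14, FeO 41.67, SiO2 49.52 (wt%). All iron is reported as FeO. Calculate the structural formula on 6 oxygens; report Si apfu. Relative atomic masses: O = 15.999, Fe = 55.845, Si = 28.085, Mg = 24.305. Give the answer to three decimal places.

MgO: 9.14/40.304 = 0.22678 mol → 0.22678 mol Mg, 0.22678 mol O.
FeO: 41.67/71.844 = 0.58001 mol → 0.58001 mol Fe, 0.58001 mol O.
SiO2: 49.52/60.083 = 0.82419 mol → 0.82419 mol Si, 1.64838 mol O.
Total oxygen = 2.45517 mol. Normalization factor = 6/2.45517 = 2.44382.
Si per 6 O = 0.82419 × 2.44382 = 2.014.

2.014 Si apfu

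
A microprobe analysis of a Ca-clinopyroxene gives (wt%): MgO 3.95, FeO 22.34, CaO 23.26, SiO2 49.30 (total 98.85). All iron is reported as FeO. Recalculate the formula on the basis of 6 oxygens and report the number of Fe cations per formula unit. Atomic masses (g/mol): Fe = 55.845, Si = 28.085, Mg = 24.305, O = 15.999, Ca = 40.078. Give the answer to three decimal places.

MgO (M=40.304): mol = 0.09801; Mg = 0.09801, O = 0.09801.
FeO (M=71.844): mol = 0.31095; Fe = 0.31095, O = 0.31095.
CaO (M=56.077): mol = 0.41479; Ca = 0.41479, O = 0.41479.
SiO2 (M=60.083): mol = 0.82053; Si = 0.82053, O = 1.64106.
ΣO = 2.46481; factor = 6/ΣO = 2.43426.
Fe apfu = 0.31095 × 2.43426 = 0.757.

0.757 Fe apfu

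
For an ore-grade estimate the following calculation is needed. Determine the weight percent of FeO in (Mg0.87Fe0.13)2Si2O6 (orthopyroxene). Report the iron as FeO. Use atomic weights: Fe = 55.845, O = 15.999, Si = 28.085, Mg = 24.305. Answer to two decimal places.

M((Mg0.87Fe0.13)2Si2O6) = 208.974 g/mol; M(FeO) = 71.844 g/mol.
Moles FeO per formula unit = 0.26 Fe ÷ 1 = 0.2600.
FeO fraction = (0.2600 × 71.844) / 208.974 = 18.679/208.974 = 0.0894.

8.94 wt%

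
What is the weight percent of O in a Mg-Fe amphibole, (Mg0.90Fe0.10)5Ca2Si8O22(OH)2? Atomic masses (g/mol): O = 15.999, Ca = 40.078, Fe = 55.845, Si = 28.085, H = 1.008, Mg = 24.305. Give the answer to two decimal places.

46.37 weight percent

Molar mass of (Mg0.90Fe0.10)5Ca2Si8O22(OH)2: 4.50×24.305 + 0.50×55.845 + 2×40.078 + 8×28.085 + 24×15.999 + 2×1.008 = 828.123 g/mol.
Mass of O per formula unit: 24 × 15.999 = 383.976 g.
Weight fraction O = 383.976 / 828.123 = 0.4637.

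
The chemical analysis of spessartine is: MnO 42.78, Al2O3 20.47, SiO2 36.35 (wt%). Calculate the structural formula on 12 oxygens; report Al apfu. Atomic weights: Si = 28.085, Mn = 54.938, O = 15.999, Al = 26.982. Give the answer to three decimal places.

MnO: 42.78/70.937 = 0.60307 mol → 0.60307 mol Mn, 0.60307 mol O.
Al2O3: 20.47/101.961 = 0.20076 mol → 0.40152 mol Al, 0.60228 mol O.
SiO2: 36.35/60.083 = 0.60500 mol → 0.60500 mol Si, 1.21000 mol O.
Total oxygen = 2.41535 mol. Normalization factor = 12/2.41535 = 4.96822.
Al per 12 O = 0.40152 × 4.96822 = 1.995.

1.995 Al apfu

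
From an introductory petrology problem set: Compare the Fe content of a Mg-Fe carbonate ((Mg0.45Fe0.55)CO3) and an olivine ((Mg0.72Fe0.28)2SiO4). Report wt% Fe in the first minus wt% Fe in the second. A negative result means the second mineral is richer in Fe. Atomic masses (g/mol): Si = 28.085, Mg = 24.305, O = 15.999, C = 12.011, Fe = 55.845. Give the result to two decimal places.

10.46 percentage points

Fe in (Mg0.45Fe0.55)CO3: molar mass 101.660 g/mol; 0.55×55.845 = 30.715 g → 30.21 wt%.
Fe in (Mg0.72Fe0.28)2SiO4: molar mass 158.353 g/mol; 0.56×55.845 = 31.273 g → 19.75 wt%.
Difference = 30.21 − 19.75 = 10.46 percentage points.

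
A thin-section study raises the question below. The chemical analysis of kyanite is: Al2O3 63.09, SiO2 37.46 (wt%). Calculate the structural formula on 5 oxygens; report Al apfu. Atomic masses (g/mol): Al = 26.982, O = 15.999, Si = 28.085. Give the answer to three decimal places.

Al2O3 (M=101.961): mol = 0.61877; Al = 1.23754, O = 1.85631.
SiO2 (M=60.083): mol = 0.62347; Si = 0.62347, O = 1.24694.
ΣO = 3.10325; factor = 5/ΣO = 1.61121.
Al apfu = 1.23754 × 1.61121 = 1.994.

1.994 Al apfu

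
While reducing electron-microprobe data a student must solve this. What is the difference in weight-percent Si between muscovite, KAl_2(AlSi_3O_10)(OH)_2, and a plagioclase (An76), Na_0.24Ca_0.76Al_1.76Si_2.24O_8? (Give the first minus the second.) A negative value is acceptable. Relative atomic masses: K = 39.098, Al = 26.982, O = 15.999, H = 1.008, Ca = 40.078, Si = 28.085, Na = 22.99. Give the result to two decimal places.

-1.78 percentage points

M(KAl_2(AlSi_3O_10)(OH)_2) = 398.303 g/mol, so wt% Si = 84.255/398.303 × 100 = 21.15%.
M(Na_0.24Ca_0.76Al_1.76Si_2.24O_8) = 274.368 g/mol, so wt% Si = 62.910/274.368 × 100 = 22.93%.
21.15 − 22.93 = -1.78 pp.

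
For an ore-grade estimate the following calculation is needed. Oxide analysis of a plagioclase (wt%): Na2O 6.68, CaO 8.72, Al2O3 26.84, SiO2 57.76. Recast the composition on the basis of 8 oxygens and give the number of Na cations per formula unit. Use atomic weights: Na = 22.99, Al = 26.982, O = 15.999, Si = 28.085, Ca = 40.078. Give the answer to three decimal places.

Na2O: 6.68/61.979 = 0.10778 mol → 0.21556 mol Na, 0.10778 mol O.
CaO: 8.72/56.077 = 0.15550 mol → 0.15550 mol Ca, 0.15550 mol O.
Al2O3: 26.84/101.961 = 0.26324 mol → 0.52648 mol Al, 0.78972 mol O.
SiO2: 57.76/60.083 = 0.96134 mol → 0.96134 mol Si, 1.92268 mol O.
Total oxygen = 2.97568 mol. Normalization factor = 8/2.97568 = 2.68846.
Na per 8 O = 0.21556 × 2.68846 = 0.580.

0.580 Na apfu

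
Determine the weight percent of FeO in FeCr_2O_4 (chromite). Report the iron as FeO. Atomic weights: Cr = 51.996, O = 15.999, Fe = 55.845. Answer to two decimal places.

Formula mass = 223.833 g/mol.
1 Fe → 1.0000 mol FeO per formula unit; M(FeO) = 71.844, so FeO mass = 71.844 g.
71.844/223.833 × 100 = 32.10 wt%.

32.10 wt%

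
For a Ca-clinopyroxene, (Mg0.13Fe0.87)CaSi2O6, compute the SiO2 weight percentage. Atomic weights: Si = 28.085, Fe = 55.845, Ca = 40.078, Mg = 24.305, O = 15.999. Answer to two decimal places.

M((Mg0.13Fe0.87)CaSi2O6) = 243.987 g/mol; M(SiO2) = 60.083 g/mol.
Moles SiO2 per formula unit = 2 Si ÷ 1 = 2.0000.
SiO2 fraction = (2.0000 × 60.083) / 243.987 = 120.166/243.987 = 0.4925.

49.25 wt%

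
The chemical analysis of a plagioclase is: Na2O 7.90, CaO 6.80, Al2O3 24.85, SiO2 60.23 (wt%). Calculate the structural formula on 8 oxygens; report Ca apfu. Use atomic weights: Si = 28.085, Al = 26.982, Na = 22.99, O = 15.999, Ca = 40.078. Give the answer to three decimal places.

7.90 wt% Na2O ÷ 61.979 g/mol = 0.12746 mol, giving 0.25492 Na and 0.12746 O.
6.80 wt% CaO ÷ 56.077 g/mol = 0.12126 mol, giving 0.12126 Ca and 0.12126 O.
24.85 wt% Al2O3 ÷ 101.961 g/mol = 0.24372 mol, giving 0.48744 Al and 0.73116 O.
60.23 wt% SiO2 ÷ 60.083 g/mol = 1.00245 mol, giving 1.00245 Si and 2.00490 O.
Oxygen sums to 2.98478; scaling by 8/2.98478 = 2.68026 puts the formula on 8 O.
Ca: 0.12126 × 2.68026 = 0.325 atoms per formula unit.

0.325 Ca apfu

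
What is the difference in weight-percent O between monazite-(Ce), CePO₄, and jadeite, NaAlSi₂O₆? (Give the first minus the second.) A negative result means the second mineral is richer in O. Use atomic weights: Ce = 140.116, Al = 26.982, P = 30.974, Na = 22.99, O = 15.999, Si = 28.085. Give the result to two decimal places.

O in CePO₄: molar mass 235.086 g/mol; 4×15.999 = 63.996 g → 27.22 wt%.
O in NaAlSi₂O₆: molar mass 202.136 g/mol; 6×15.999 = 95.994 g → 47.49 wt%.
Difference = 27.22 − 47.49 = -20.27 percentage points.

-20.27 percentage points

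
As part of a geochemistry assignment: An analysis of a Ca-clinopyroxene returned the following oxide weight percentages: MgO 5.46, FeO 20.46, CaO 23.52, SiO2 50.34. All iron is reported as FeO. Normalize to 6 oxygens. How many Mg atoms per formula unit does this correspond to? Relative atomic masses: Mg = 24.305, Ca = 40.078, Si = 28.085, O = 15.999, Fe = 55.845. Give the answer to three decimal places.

0.323 Mg apfu

5.46 wt% MgO ÷ 40.304 g/mol = 0.13547 mol, giving 0.13547 Mg and 0.13547 O.
20.46 wt% FeO ÷ 71.844 g/mol = 0.28478 mol, giving 0.28478 Fe and 0.28478 O.
23.52 wt% CaO ÷ 56.077 g/mol = 0.41942 mol, giving 0.41942 Ca and 0.41942 O.
50.34 wt% SiO2 ÷ 60.083 g/mol = 0.83784 mol, giving 0.83784 Si and 1.67568 O.
Oxygen sums to 2.51535; scaling by 6/2.51535 = 2.38535 puts the formula on 6 O.
Mg: 0.13547 × 2.38535 = 0.323 atoms per formula unit.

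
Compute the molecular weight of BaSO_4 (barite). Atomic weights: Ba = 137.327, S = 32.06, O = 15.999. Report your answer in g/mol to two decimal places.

233.38 g/mol

The formula mass is the sum 1*137.327 + 1*32.06 + 4*15.999.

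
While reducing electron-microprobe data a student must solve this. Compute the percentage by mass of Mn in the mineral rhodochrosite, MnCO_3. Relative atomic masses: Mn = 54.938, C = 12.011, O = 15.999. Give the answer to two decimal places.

47.79 wt%

Molar mass of MnCO_3: 1×54.938 + 1×12.011 + 3×15.999 = 114.946 g/mol.
Mass of Mn per formula unit: 1 × 54.938 = 54.938 g.
Weight fraction Mn = 54.938 / 114.946 = 0.4779.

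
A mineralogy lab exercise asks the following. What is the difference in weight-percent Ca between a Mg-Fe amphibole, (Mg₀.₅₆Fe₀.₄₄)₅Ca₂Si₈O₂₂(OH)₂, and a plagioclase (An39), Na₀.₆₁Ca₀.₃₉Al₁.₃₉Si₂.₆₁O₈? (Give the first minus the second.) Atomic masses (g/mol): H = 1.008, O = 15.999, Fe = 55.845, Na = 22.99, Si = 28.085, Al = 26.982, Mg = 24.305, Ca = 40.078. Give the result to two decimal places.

3.27 percentage points

First mineral: 80.156 g Ca in 881.741 g formula = 9.09 wt% Ca.
Second mineral: 15.630 g Ca in 268.453 g formula = 5.82 wt% Ca.
9.09% − 5.82% gives a difference of 3.27 percentage points.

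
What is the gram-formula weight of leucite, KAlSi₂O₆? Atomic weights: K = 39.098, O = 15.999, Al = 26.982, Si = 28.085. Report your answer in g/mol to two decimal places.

218.24 g/mol

K: 1 × 39.098 = 39.0980
Al: 1 × 26.982 = 26.9820
Si: 2 × 28.085 = 56.1700
O: 6 × 15.999 = 95.9940
Summing the contributions gives the formula mass.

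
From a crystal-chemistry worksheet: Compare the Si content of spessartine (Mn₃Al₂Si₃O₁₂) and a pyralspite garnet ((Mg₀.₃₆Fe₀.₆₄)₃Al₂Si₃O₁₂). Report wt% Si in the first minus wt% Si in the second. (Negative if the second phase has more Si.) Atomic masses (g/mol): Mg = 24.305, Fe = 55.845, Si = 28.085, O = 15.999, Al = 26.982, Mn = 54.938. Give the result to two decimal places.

M(Mn₃Al₂Si₃O₁₂) = 495.021 g/mol, so wt% Si = 84.255/495.021 × 100 = 17.02%.
M((Mg₀.₃₆Fe₀.₆₄)₃Al₂Si₃O₁₂) = 463.679 g/mol, so wt% Si = 84.255/463.679 × 100 = 18.17%.
17.02 − 18.17 = -1.15 pp.

-1.15 percentage points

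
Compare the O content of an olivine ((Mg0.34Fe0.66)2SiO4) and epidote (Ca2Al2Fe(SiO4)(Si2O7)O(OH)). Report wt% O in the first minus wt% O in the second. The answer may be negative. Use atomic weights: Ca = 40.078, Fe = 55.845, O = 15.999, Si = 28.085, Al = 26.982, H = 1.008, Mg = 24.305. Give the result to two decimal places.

O in (Mg0.34Fe0.66)2SiO4: molar mass 182.324 g/mol; 4×15.999 = 63.996 g → 35.10 wt%.
O in Ca2Al2Fe(SiO4)(Si2O7)O(OH): molar mass 483.215 g/mol; 13×15.999 = 207.987 g → 43.04 wt%.
Difference = 35.10 − 43.04 = -7.94 percentage points.

-7.94 percentage points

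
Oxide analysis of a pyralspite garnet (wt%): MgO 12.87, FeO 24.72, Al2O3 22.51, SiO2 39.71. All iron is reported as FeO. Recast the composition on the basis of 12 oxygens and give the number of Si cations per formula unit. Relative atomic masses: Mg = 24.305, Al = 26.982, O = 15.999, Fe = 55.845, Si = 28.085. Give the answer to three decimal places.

MgO (M=40.304): mol = 0.31932; Mg = 0.31932, O = 0.31932.
FeO (M=71.844): mol = 0.34408; Fe = 0.34408, O = 0.34408.
Al2O3 (M=101.961): mol = 0.22077; Al = 0.44154, O = 0.66231.
SiO2 (M=60.083): mol = 0.66092; Si = 0.66092, O = 1.32184.
ΣO = 2.64755; factor = 12/ΣO = 4.53249.
Si apfu = 0.66092 × 4.53249 = 2.996.

2.996 Si apfu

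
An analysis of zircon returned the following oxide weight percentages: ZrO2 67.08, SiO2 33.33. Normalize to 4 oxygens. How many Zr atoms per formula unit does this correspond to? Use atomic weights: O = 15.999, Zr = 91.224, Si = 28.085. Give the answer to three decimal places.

0.991 Zr apfu

67.08 wt% ZrO2 ÷ 123.222 g/mol = 0.54438 mol, giving 0.54438 Zr and 1.08876 O.
33.33 wt% SiO2 ÷ 60.083 g/mol = 0.55473 mol, giving 0.55473 Si and 1.10946 O.
Oxygen sums to 2.19822; scaling by 4/2.19822 = 1.81965 puts the formula on 4 O.
Zr: 0.54438 × 1.81965 = 0.991 atoms per formula unit.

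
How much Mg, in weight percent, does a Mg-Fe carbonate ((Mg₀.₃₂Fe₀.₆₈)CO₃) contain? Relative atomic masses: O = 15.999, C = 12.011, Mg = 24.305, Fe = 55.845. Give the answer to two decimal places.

7.35 weight percent

M((Mg₀.₃₂Fe₀.₆₈)CO₃) = 105.760 g/mol.
Mg contributes 0.32 × 24.305 = 7.778 g per mole.
7.778/105.760 = 0.0735 → 7.35%.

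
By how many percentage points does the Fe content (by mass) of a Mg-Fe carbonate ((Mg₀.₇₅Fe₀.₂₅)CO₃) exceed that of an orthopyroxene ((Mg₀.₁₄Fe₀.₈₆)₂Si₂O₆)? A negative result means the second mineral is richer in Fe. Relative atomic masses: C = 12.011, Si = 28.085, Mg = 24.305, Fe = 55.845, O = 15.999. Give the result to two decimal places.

-22.52 percentage points

First mineral: 13.961 g Fe in 92.198 g formula = 15.14 wt% Fe.
Second mineral: 96.053 g Fe in 255.023 g formula = 37.66 wt% Fe.
15.14% − 37.66% gives a difference of -22.52 percentage points.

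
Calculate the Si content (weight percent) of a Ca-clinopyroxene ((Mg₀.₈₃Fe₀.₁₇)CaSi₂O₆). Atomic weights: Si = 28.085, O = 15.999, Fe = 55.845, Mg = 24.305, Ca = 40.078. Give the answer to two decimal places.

25.31 weight percent

Molar mass of (Mg₀.₈₃Fe₀.₁₇)CaSi₂O₆: 0.83×24.305 + 0.17×55.845 + 1×40.078 + 2×28.085 + 6×15.999 = 221.909 g/mol.
Mass of Si per formula unit: 2 × 28.085 = 56.170 g.
Weight fraction Si = 56.170 / 221.909 = 0.2531.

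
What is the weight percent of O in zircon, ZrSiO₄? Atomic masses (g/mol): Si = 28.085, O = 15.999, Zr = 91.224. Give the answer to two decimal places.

Molar mass of ZrSiO₄: 1·91.224 + 1·28.085 + 4·15.999 = 183.305 g/mol.
Mass of O per formula unit: 4 × 15.999 = 63.996 g.
Weight fraction O = 63.996 / 183.305 = 0.3491.

34.91 wt%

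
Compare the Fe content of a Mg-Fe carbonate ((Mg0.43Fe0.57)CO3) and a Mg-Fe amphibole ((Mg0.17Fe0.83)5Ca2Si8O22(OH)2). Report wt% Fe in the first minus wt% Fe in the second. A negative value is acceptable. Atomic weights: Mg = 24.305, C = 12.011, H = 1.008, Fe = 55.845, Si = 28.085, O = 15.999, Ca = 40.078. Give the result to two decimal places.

M((Mg0.43Fe0.57)CO3) = 102.291 g/mol, so wt% Fe = 31.832/102.291 × 100 = 31.12%.
M((Mg0.17Fe0.83)5Ca2Si8O22(OH)2) = 943.244 g/mol, so wt% Fe = 231.757/943.244 × 100 = 24.57%.
31.12 − 24.57 = 6.55 pp.

6.55 percentage points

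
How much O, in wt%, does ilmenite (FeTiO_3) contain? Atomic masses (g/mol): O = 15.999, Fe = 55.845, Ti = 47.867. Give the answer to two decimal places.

M(FeTiO_3) = 151.709 g/mol.
O contributes 3 × 15.999 = 47.997 g per mole.
47.997/151.709 = 0.3164 → 31.64%.

31.64 wt%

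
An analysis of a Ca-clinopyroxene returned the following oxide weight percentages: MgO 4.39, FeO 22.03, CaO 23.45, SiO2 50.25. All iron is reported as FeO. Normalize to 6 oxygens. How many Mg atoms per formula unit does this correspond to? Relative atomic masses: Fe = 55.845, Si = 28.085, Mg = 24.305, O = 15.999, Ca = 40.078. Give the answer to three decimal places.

0.261 Mg apfu

MgO (M=40.304): mol = 0.10892; Mg = 0.10892, O = 0.10892.
FeO (M=71.844): mol = 0.30664; Fe = 0.30664, O = 0.30664.
CaO (M=56.077): mol = 0.41818; Ca = 0.41818, O = 0.41818.
SiO2 (M=60.083): mol = 0.83634; Si = 0.83634, O = 1.67268.
ΣO = 2.50642; factor = 6/ΣO = 2.39385.
Mg apfu = 0.10892 × 2.39385 = 0.261.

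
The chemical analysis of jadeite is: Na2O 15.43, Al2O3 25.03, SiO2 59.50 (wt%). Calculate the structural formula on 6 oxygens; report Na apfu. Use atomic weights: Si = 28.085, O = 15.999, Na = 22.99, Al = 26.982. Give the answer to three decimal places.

1.007 Na apfu

15.43 wt% Na2O ÷ 61.979 g/mol = 0.24896 mol, giving 0.49792 Na and 0.24896 O.
25.03 wt% Al2O3 ÷ 101.961 g/mol = 0.24549 mol, giving 0.49098 Al and 0.73647 O.
59.50 wt% SiO2 ÷ 60.083 g/mol = 0.99030 mol, giving 0.99030 Si and 1.98060 O.
Oxygen sums to 2.96603; scaling by 6/2.96603 = 2.02291 puts the formula on 6 O.
Na: 0.49792 × 2.02291 = 1.007 atoms per formula unit.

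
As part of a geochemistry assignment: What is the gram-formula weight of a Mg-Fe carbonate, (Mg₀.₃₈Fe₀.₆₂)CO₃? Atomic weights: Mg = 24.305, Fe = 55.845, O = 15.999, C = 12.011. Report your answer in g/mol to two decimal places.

103.87 g/mol

M = 0.38*24.305 + 0.62*55.845 + 1*12.011 + 3*15.999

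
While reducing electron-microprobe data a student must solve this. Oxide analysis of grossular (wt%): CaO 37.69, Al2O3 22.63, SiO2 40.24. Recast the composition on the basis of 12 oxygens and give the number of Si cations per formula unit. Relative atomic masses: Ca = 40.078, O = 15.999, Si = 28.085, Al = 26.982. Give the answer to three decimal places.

CaO: 37.69/56.077 = 0.67211 mol → 0.67211 mol Ca, 0.67211 mol O.
Al2O3: 22.63/101.961 = 0.22195 mol → 0.44390 mol Al, 0.66585 mol O.
SiO2: 40.24/60.083 = 0.66974 mol → 0.66974 mol Si, 1.33948 mol O.
Total oxygen = 2.67744 mol. Normalization factor = 12/2.67744 = 4.48189.
Si per 12 O = 0.66974 × 4.48189 = 3.002.

3.002 Si apfu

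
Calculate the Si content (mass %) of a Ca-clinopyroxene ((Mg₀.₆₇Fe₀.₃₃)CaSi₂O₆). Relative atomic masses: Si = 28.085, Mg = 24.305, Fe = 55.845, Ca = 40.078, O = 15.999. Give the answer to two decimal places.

24.75 mass %

Molar mass of (Mg₀.₆₇Fe₀.₃₃)CaSi₂O₆: 0.67·24.305 + 0.33·55.845 + 1·40.078 + 2·28.085 + 6·15.999 = 226.955 g/mol.
Mass of Si per formula unit: 2 × 28.085 = 56.170 g.
Weight fraction Si = 56.170 / 226.955 = 0.2475.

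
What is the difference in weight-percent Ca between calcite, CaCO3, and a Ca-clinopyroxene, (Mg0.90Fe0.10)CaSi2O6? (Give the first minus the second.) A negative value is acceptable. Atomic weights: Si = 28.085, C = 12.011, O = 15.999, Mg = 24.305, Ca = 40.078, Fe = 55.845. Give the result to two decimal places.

Ca in CaCO3: molar mass 100.086 g/mol; 1×40.078 = 40.078 g → 40.04 wt%.
Ca in (Mg0.90Fe0.10)CaSi2O6: molar mass 219.701 g/mol; 1×40.078 = 40.078 g → 18.24 wt%.
Difference = 40.04 − 18.24 = 21.80 percentage points.

21.80 percentage points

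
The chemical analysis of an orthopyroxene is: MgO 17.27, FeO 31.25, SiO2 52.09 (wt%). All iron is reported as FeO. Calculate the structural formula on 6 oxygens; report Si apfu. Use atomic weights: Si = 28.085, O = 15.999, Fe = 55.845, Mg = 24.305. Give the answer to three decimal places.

MgO: 17.27/40.304 = 0.42849 mol → 0.42849 mol Mg, 0.42849 mol O.
FeO: 31.25/71.844 = 0.43497 mol → 0.43497 mol Fe, 0.43497 mol O.
SiO2: 52.09/60.083 = 0.86697 mol → 0.86697 mol Si, 1.73394 mol O.
Total oxygen = 2.59740 mol. Normalization factor = 6/2.59740 = 2.31000.
Si per 6 O = 0.86697 × 2.31000 = 2.003.

2.003 Si apfu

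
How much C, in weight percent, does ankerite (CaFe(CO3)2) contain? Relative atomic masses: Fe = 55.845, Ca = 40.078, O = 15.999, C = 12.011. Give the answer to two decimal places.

Formula mass = 1×40.078 + 1×55.845 + 2×12.011 + 6×15.999 = 215.939 g/mol, of which 24.022 g is C.
So C makes up 24.022/215.939 = 0.1112 of the mass, i.e. 11.12%.

11.12 weight percent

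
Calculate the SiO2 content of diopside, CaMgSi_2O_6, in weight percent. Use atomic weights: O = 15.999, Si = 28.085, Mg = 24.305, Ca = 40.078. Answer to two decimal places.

M(CaMgSi_2O_6) = 216.547 g/mol; M(SiO2) = 60.083 g/mol.
Moles SiO2 per formula unit = 2 Si ÷ 1 = 2.0000.
SiO2 fraction = (2.0000 × 60.083) / 216.547 = 120.166/216.547 = 0.5549.

55.49 wt%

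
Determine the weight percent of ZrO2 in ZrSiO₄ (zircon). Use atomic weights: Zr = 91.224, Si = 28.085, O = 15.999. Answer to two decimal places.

M(ZrSiO₄) = 183.305 g/mol; M(ZrO2) = 123.222 g/mol.
Moles ZrO2 per formula unit = 1 Zr ÷ 1 = 1.0000.
ZrO2 fraction = (1.0000 × 123.222) / 183.305 = 123.222/183.305 = 0.6722.

67.22 wt%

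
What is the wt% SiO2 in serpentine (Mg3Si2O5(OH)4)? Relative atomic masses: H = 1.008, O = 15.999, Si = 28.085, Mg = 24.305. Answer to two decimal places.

M(Mg3Si2O5(OH)4) = 277.108 g/mol; M(SiO2) = 60.083 g/mol.
Moles SiO2 per formula unit = 2 Si ÷ 1 = 2.0000.
SiO2 fraction = (2.0000 × 60.083) / 277.108 = 120.166/277.108 = 0.4336.

43.36 wt%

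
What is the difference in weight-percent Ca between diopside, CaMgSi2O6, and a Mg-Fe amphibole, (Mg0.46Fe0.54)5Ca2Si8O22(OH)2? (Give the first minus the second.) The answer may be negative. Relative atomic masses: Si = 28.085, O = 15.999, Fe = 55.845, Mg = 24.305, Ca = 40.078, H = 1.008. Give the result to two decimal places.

9.58 percentage points

First mineral: 40.078 g Ca in 216.547 g formula = 18.51 wt% Ca.
Second mineral: 80.156 g Ca in 897.511 g formula = 8.93 wt% Ca.
18.51% − 8.93% gives a difference of 9.58 percentage points.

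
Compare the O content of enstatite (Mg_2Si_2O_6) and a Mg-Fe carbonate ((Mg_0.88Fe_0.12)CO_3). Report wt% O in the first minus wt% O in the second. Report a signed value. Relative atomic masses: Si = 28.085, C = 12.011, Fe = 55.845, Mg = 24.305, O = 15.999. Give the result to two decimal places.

-6.67 percentage points

M(Mg_2Si_2O_6) = 200.774 g/mol, so wt% O = 95.994/200.774 × 100 = 47.81%.
M((Mg_0.88Fe_0.12)CO_3) = 88.098 g/mol, so wt% O = 47.997/88.098 × 100 = 54.48%.
47.81 − 54.48 = -6.67 pp.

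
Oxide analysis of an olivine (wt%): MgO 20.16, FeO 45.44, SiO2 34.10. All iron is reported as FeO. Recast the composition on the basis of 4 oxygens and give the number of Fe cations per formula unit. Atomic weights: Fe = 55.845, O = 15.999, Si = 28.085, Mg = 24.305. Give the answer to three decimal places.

1.116 Fe apfu

MgO (M=40.304): mol = 0.50020; Mg = 0.50020, O = 0.50020.
FeO (M=71.844): mol = 0.63248; Fe = 0.63248, O = 0.63248.
SiO2 (M=60.083): mol = 0.56755; Si = 0.56755, O = 1.13510.
ΣO = 2.26778; factor = 4/ΣO = 1.76384.
Fe apfu = 0.63248 × 1.76384 = 1.116.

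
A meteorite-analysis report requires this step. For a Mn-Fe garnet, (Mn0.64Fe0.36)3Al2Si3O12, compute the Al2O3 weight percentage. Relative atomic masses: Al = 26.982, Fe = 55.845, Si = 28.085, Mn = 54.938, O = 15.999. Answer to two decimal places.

20.56 wt%

Formula mass = 496.001 g/mol.
2 Al → 1.0000 mol Al2O3 per formula unit; M(Al2O3) = 101.961, so Al2O3 mass = 101.961 g.
101.961/496.001 × 100 = 20.56 wt%.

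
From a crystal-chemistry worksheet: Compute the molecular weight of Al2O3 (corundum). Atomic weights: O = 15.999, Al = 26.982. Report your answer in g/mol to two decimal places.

The formula mass is the sum 2(26.982) + 3(15.999).

101.96 g/mol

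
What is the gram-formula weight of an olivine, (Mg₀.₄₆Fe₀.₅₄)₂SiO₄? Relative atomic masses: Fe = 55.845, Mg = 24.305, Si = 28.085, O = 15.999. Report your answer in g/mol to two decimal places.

174.75 g/mol

The formula mass is the sum 0.92×24.305 + 1.08×55.845 + 1×28.085 + 4×15.999.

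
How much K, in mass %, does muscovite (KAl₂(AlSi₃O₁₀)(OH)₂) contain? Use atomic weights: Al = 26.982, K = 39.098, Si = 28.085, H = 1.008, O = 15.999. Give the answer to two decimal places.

Formula mass = 1×39.098 + 3×26.982 + 3×28.085 + 12×15.999 + 2×1.008 = 398.303 g/mol, of which 39.098 g is K.
So K makes up 39.098/398.303 = 0.0982 of the mass, i.e. 9.82%.

9.82 mass %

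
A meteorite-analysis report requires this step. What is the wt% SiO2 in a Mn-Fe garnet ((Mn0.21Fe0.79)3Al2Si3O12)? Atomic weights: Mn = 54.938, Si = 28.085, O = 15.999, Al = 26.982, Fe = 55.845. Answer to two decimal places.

36.25 wt%

M((Mn0.21Fe0.79)3Al2Si3O12) = 497.171 g/mol; M(SiO2) = 60.083 g/mol.
Moles SiO2 per formula unit = 3 Si ÷ 1 = 3.0000.
SiO2 fraction = (3.0000 × 60.083) / 497.171 = 180.249/497.171 = 0.3625.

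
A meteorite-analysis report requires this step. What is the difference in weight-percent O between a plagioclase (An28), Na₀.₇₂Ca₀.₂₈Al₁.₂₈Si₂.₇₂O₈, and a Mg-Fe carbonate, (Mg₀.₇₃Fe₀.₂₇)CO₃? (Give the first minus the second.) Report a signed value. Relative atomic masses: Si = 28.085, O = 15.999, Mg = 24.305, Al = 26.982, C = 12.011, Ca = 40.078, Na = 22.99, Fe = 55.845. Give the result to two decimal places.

-3.71 percentage points

First mineral: 127.992 g O in 266.695 g formula = 47.99 wt% O.
Second mineral: 47.997 g O in 92.829 g formula = 51.70 wt% O.
47.99% − 51.70% gives a difference of -3.71 percentage points.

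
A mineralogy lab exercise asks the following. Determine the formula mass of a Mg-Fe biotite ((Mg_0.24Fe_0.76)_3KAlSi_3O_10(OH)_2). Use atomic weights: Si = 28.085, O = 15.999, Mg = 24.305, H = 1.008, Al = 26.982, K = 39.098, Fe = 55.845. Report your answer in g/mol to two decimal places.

489.17 g/mol

The formula mass is the sum 0.72(24.305) + 2.28(55.845) + 1(39.098) + 1(26.982) + 3(28.085) + 12(15.999) + 2(1.008).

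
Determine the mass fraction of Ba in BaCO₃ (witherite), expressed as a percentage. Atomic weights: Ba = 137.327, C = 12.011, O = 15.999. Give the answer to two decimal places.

69.59 mass %

M(BaCO₃) = 197.335 g/mol.
Ba contributes 1 × 137.327 = 137.327 g per mole.
137.327/197.335 = 0.6959 → 69.59%.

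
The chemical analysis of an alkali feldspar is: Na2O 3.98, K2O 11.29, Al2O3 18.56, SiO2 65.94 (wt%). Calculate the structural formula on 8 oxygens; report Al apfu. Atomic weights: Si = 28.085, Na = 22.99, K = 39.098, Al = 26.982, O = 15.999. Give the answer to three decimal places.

Na2O (M=61.979): mol = 0.06422; Na = 0.12844, O = 0.06422.
K2O (M=94.195): mol = 0.11986; K = 0.23972, O = 0.11986.
Al2O3 (M=101.961): mol = 0.18203; Al = 0.36406, O = 0.54609.
SiO2 (M=60.083): mol = 1.09748; Si = 1.09748, O = 2.19496.
ΣO = 2.92513; factor = 8/ΣO = 2.73492.
Al apfu = 0.36406 × 2.73492 = 0.996.

0.996 Al apfu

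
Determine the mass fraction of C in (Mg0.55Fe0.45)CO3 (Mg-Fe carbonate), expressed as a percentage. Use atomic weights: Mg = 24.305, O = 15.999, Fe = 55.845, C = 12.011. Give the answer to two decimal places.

Molar mass of (Mg0.55Fe0.45)CO3: 0.55*24.305 + 0.45*55.845 + 1*12.011 + 3*15.999 = 98.506 g/mol.
Mass of C per formula unit: 1 × 12.011 = 12.011 g.
Weight fraction C = 12.011 / 98.506 = 0.1219.

12.19 wt%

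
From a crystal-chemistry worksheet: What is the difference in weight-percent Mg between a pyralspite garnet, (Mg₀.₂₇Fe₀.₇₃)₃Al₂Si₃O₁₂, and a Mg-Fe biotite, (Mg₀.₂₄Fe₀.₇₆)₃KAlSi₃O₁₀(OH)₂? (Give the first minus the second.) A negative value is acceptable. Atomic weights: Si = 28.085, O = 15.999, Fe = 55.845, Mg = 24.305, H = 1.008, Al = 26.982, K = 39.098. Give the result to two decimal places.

Mg in (Mg₀.₂₇Fe₀.₇₃)₃Al₂Si₃O₁₂: molar mass 472.195 g/mol; 0.81×24.305 = 19.687 g → 4.17 wt%.
Mg in (Mg₀.₂₄Fe₀.₇₆)₃KAlSi₃O₁₀(OH)₂: molar mass 489.165 g/mol; 0.72×24.305 = 17.500 g → 3.58 wt%.
Difference = 4.17 − 3.58 = 0.59 percentage points.

0.59 percentage points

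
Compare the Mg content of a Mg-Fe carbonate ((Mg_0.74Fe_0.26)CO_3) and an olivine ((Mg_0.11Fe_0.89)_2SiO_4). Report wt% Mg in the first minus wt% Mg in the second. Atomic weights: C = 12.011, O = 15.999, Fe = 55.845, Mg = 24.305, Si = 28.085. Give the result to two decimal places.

16.72 percentage points

Mg in (Mg_0.74Fe_0.26)CO_3: molar mass 92.513 g/mol; 0.74×24.305 = 17.986 g → 19.44 wt%.
Mg in (Mg_0.11Fe_0.89)_2SiO_4: molar mass 196.832 g/mol; 0.22×24.305 = 5.347 g → 2.72 wt%.
Difference = 19.44 − 2.72 = 16.72 percentage points.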